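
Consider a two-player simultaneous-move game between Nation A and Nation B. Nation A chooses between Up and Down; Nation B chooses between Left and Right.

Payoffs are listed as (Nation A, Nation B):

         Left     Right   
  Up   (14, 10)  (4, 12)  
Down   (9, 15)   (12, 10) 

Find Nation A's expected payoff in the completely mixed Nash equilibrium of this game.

132/13

First find y, the probability Nation B plays Left, from Nation A's indifference between Up and Down: 14y + 4(1−y) = 9y + 12(1−y), giving y = 8/13.
Since Nation A is indifferent in equilibrium, Nation A's expected payoff equals the payoff from either row against (8/13, 5/13). Using Up: 14(8/13) + 4(5/13) = 132/13.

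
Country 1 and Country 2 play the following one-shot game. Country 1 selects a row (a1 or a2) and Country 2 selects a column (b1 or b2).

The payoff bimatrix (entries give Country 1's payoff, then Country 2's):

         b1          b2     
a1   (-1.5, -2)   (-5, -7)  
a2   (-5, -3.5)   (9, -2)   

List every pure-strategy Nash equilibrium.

(a1, b1) and (a2, b2)

(a1, b1): Country 1 gets -1.5 ≥ -5 from a2, and Country 2 gets -2 ≥ -7 from b2 — Nash equilibrium.
(a1, b2): Country 1 prefers a2 (9 > -5); Country 2 prefers b1 (-2 > -7) — not an equilibrium.
(a2, b1): Country 1 prefers a1 (-1.5 > -5); Country 2 prefers b2 (-2 > -3.5) — not an equilibrium.
(a2, b2): Country 1 gets 9 ≥ -5 from a1, and Country 2 gets -2 ≥ -3.5 from b1 — Nash equilibrium.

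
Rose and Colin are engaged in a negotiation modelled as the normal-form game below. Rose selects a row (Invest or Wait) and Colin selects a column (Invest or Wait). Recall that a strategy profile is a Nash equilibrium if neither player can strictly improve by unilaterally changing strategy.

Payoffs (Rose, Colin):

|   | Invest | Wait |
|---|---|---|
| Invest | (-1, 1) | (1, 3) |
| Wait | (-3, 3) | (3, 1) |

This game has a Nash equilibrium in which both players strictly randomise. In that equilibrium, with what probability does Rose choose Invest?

Let p be the probability that Rose plays Invest. In a completely mixed equilibrium, Colin must be indifferent between Invest and Wait.
Colin's expected payoff from Invest is p + 3(1−p); from Wait it is 3p + (1−p).
Setting these equal: −2p + 3 = 2p + 1, so p = 1/2.

1/2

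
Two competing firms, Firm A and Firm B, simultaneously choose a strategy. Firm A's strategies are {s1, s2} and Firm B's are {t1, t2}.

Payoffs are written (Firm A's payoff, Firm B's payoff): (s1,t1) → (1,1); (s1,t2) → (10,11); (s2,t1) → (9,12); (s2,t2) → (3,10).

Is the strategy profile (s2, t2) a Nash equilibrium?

No

At (s2, t2), Firm A earns 3; switching to s1 would give 10, so Firm A would deviate.
Firm B earns 10; switching to t1 would give 12, so Firm B would deviate.
Since at least one player can profitably deviate, this is not a Nash equilibrium.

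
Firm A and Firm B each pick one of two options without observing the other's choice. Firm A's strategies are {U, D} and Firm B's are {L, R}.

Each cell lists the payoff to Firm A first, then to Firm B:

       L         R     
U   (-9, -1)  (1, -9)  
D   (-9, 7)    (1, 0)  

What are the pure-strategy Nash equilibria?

(U, L) and (D, L)

(U, L): Firm A gets -9 ≥ -9 from D, and Firm B gets -1 ≥ -9 from R — Nash equilibrium.
(U, R): Firm B prefers L (-1 > -9) — not an equilibrium.
(D, L): Firm A gets -9 ≥ -9 from U, and Firm B gets 7 ≥ 0 from R — Nash equilibrium.
(D, R): Firm B prefers L (7 > 0) — not an equilibrium.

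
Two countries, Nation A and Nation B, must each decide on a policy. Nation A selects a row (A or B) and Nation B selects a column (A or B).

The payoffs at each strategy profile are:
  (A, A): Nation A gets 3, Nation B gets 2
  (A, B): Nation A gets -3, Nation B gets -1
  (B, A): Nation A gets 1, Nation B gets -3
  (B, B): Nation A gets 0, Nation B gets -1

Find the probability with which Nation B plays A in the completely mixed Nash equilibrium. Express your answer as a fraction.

3/5

Let q be the probability that Nation B plays A. In a completely mixed equilibrium, Nation A must be indifferent between A and B.
Nation A's expected payoff from A is 3q − 3(1−q); from B it is q.
Setting these equal: 6q − 3 = q, so q = 3/5.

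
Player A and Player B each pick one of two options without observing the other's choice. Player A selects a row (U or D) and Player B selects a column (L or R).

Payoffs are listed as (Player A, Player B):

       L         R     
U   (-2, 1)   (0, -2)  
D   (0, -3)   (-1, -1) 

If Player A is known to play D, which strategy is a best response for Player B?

Against D, Player B earns -3 from L and -1 from R.
So R is the best response.

R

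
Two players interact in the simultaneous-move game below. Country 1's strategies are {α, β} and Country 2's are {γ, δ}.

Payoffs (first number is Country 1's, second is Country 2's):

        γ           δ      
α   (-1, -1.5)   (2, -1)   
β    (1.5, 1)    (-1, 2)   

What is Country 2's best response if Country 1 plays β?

Against β, Country 2 earns 1 from γ and 2 from δ.
So δ is the best response.

δ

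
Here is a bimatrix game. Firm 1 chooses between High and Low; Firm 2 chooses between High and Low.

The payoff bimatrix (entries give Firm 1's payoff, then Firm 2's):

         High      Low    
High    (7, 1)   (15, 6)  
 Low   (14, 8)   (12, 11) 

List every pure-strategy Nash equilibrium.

(High, High): Firm 1 prefers Low (14 > 7); Firm 2 prefers Low (6 > 1) — not an equilibrium.
(High, Low): Firm 1 gets 15 ≥ 12 from Low, and Firm 2 gets 6 ≥ 1 from High — Nash equilibrium.
(Low, High): Firm 2 prefers Low (11 > 8) — not an equilibrium.
(Low, Low): Firm 1 prefers High (15 > 12) — not an equilibrium.

(High, Low)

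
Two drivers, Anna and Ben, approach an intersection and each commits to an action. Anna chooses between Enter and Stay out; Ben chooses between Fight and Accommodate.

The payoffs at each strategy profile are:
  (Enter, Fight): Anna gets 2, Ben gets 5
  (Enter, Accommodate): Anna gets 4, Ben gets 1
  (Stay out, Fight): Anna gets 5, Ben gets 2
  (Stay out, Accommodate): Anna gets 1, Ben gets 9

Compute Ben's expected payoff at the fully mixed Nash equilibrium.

43/11

First find x, the probability Anna plays Enter, from Ben's indifference between Fight and Accommodate: 5x + 2(1−x) = x + 9(1−x), giving x = 7/11.
Since Ben is indifferent in equilibrium, Ben's expected payoff equals the payoff from either column against (7/11, 4/11). Using Fight: 5(7/11) + 2(4/11) = 43/11.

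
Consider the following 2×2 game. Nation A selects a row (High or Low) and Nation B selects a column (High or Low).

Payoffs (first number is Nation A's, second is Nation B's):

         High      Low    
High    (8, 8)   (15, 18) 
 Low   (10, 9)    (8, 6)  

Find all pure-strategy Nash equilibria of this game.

(High, High): Nation A prefers Low (10 > 8); Nation B prefers Low (18 > 8) — not an equilibrium.
(High, Low): Nation A gets 15 ≥ 8 from Low, and Nation B gets 18 ≥ 8 from High — Nash equilibrium.
(Low, High): Nation A gets 10 ≥ 8 from High, and Nation B gets 9 ≥ 6 from Low — Nash equilibrium.
(Low, Low): Nation A prefers High (15 > 8); Nation B prefers High (9 > 6) — not an equilibrium.

(High, Low) and (Low, High)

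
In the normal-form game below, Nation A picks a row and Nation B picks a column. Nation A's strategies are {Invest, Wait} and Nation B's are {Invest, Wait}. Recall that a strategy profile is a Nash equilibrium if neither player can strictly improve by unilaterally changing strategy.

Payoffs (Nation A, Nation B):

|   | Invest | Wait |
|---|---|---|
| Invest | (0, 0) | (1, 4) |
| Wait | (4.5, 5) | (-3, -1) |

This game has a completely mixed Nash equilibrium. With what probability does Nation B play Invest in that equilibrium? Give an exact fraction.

Let q be the probability that Nation B plays Invest. In a completely mixed equilibrium, Nation A must be indifferent between Invest and Wait.
Nation A's expected payoff from Invest is (1−q); from Wait it is 4.5q − 3(1−q).
Setting these equal: −q + 1 = 7.5q − 3, so q = 8/17.

8/17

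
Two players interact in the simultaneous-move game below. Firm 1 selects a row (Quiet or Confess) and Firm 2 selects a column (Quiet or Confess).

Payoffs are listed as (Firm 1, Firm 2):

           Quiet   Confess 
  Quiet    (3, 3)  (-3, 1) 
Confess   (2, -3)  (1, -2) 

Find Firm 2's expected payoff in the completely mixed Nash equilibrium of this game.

-1

First find p, the probability Firm 1 plays Quiet, from Firm 2's indifference between Quiet and Confess: 3p − 3(1−p) = p − 2(1−p), giving p = 1/3.
Since Firm 2 is indifferent in equilibrium, Firm 2's expected payoff equals the payoff from either column against (1/3, 2/3). Using Quiet: 3(1/3) − 3(2/3) = -1.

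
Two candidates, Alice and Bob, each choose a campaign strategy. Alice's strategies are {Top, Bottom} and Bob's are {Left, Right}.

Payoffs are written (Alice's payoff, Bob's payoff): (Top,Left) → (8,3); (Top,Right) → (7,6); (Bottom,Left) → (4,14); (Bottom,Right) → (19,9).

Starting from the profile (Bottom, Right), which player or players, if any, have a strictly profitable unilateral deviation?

Bob

Alice at (Bottom, Right) earns 19; deviating to Top yields 7 — not better.
Bob earns 9; deviating to Left yields 14 — a strict improvement.
Only Bob has a strictly profitable deviation.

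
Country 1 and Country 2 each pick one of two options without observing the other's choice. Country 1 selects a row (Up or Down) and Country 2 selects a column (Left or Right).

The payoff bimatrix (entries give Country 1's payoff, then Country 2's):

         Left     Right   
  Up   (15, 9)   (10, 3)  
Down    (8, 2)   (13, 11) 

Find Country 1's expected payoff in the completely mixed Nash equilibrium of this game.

23/2

First find y, the probability Country 2 plays Left, from Country 1's indifference between Up and Down: 15y + 10(1−y) = 8y + 13(1−y), giving y = 3/10.
Since Country 1 is indifferent in equilibrium, Country 1's expected payoff equals the payoff from either row against (3/10, 7/10). Using Up: 15(3/10) + 10(7/10) = 23/2.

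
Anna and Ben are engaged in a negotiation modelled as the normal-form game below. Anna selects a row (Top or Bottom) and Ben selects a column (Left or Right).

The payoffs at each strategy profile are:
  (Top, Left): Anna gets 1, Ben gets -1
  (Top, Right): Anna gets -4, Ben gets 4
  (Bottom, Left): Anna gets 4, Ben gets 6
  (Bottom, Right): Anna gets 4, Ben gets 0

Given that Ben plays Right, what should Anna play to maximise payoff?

Against Right, Anna earns -4 from Top and 4 from Bottom.
So Bottom is the best response.

Bottom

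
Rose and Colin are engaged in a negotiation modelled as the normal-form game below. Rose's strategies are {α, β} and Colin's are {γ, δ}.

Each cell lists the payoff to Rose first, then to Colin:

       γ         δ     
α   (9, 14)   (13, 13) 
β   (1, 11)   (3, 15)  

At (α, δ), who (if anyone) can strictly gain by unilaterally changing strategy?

Rose at (α, δ) earns 13; deviating to β yields 3 — not better.
Colin earns 13; deviating to γ yields 14 — a strict improvement.
Only Colin has a strictly profitable deviation.

Colin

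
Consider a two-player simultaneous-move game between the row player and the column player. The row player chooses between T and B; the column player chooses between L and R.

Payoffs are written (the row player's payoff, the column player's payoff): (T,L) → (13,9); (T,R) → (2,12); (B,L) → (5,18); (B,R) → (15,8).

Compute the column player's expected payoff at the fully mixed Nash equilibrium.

First find x, the probability the row player plays T, from the column player's indifference between L and R: 9x + 18(1−x) = 12x + 8(1−x), giving x = 10/13.
Since the column player is indifferent in equilibrium, the column player's expected payoff equals the payoff from either column against (10/13, 3/13). Using L: 9(10/13) + 18(3/13) = 144/13.

144/13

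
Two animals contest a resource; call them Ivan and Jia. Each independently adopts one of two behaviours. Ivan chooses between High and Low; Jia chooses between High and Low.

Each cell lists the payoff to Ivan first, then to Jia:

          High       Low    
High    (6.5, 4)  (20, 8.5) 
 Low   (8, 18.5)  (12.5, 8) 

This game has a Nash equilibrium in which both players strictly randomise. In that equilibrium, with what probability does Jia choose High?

5/6

Let y be the probability that Jia plays High. In a completely mixed equilibrium, Ivan must be indifferent between High and Low.
Ivan's expected payoff from High is 6.5y + 20(1−y); from Low it is 8y + 12.5(1−y).
Setting these equal: −13.5y + 20 = −4.5y + 12.5, so y = 5/6.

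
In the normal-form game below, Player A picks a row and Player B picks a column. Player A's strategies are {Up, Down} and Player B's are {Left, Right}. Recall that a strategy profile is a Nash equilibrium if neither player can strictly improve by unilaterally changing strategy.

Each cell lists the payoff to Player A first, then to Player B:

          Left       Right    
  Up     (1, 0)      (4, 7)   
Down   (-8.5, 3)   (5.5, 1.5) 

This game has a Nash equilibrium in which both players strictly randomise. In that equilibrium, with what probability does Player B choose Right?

19/22

Let c be the probability that Player B plays Left. In a completely mixed equilibrium, Player A must be indifferent between Up and Down.
Player A's expected payoff from Up is c + 4(1−c); from Down it is −8.5c + 5.5(1−c).
Setting these equal: −3c + 4 = −14c + 5.5, so c = 3/22.
Therefore Player B plays Right with probability 1 − 3/22 = 19/22.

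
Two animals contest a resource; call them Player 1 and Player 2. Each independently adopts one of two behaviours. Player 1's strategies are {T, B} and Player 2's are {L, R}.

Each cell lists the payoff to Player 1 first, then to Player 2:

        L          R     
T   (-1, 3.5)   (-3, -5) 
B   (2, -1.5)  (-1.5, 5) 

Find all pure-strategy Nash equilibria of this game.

(B, R)

(T, L): Player 1 prefers B (2 > -1) — not an equilibrium.
(T, R): Player 1 prefers B (-1.5 > -3); Player 2 prefers L (3.5 > -5) — not an equilibrium.
(B, L): Player 2 prefers R (5 > -1.5) — not an equilibrium.
(B, R): Player 1 gets -1.5 ≥ -3 from T, and Player 2 gets 5 ≥ -1.5 from L — Nash equilibrium.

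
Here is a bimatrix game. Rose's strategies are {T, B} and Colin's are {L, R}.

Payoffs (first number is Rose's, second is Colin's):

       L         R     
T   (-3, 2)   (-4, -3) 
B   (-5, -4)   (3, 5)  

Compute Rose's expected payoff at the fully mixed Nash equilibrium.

-29/9

First find q, the probability Colin plays L, from Rose's indifference between T and B: −3q − 4(1−q) = −5q + 3(1−q), giving q = 7/9.
Since Rose is indifferent in equilibrium, Rose's expected payoff equals the payoff from either row against (7/9, 2/9). Using T: −3(7/9) − 4(2/9) = -29/9.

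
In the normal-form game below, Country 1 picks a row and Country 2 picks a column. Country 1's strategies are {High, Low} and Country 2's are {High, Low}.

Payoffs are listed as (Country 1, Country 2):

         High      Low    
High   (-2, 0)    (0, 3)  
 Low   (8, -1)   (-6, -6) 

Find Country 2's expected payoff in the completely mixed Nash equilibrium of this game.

-3/8

First find x, the probability Country 1 plays High, from Country 2's indifference between High and Low: −(1−x) = 3x − 6(1−x), giving x = 5/8.
Since Country 2 is indifferent in equilibrium, Country 2's expected payoff equals the payoff from either column against (5/8, 3/8). Using High: −(3/8) = -3/8.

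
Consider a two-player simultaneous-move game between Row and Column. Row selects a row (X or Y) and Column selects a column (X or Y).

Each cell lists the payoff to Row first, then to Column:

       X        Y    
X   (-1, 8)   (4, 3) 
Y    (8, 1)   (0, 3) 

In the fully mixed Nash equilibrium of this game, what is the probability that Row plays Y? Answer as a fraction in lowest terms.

Let r be the probability that Row plays X. In a completely mixed equilibrium, Column must be indifferent between X and Y.
Column's expected payoff from X is 8r + (1−r); from Y it is 3r + 3(1−r).
Setting these equal: 7r + 1 = 3, so r = 2/7.
Therefore Row plays Y with probability 1 − 2/7 = 5/7.

5/7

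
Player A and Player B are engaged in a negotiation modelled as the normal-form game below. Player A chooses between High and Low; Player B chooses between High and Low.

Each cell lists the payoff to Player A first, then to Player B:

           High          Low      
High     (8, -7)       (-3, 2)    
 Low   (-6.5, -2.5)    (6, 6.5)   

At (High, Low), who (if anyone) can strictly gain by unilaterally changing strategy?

Player A

Player A at (High, Low) earns -3; deviating to Low yields 6 — a strict improvement.
Player B earns 2; deviating to High yields -7 — not better.
Only Player A has a strictly profitable deviation.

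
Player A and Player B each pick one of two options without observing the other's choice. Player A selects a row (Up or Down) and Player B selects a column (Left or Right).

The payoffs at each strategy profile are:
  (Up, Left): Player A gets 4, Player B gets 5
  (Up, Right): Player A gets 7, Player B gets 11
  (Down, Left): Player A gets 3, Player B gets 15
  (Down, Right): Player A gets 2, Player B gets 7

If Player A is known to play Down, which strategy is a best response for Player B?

Against Down, Player B earns 15 from Left and 7 from Right.
So Left is the best response.

Left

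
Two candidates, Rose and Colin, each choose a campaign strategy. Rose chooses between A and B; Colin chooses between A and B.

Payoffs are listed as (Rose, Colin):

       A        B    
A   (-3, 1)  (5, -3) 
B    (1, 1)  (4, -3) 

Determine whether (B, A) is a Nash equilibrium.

At (B, A), Rose earns 1; switching to A would give -3, so Rose has no profitable deviation.
Colin earns 1; switching to B would give -3, so Colin has no profitable deviation.
Neither player can gain by a unilateral deviation, so this profile is a Nash equilibrium.

Yes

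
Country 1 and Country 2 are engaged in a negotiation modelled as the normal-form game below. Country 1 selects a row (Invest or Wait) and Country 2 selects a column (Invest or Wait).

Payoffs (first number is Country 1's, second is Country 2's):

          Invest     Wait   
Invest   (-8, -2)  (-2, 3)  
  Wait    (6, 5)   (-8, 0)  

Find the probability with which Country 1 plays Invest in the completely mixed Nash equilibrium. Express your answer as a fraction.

1/2

Let x be the probability that Country 1 plays Invest. In a completely mixed equilibrium, Country 2 must be indifferent between Invest and Wait.
Country 2's expected payoff from Invest is −2x + 5(1−x); from Wait it is 3x.
Setting these equal: −7x + 5 = 3x, so x = 1/2.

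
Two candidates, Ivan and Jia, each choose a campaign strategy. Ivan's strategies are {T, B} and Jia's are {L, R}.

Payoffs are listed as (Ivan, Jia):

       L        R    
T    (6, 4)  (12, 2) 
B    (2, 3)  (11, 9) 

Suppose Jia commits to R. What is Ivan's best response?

T

Against R, Ivan earns 12 from T and 11 from B.
So T is the best response.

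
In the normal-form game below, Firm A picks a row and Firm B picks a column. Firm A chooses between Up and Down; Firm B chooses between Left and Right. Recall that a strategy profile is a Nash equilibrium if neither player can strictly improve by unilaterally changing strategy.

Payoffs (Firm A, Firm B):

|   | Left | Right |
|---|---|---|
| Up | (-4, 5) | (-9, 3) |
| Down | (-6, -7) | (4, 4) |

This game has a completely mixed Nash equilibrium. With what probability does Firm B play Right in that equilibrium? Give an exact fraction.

2/15

Let c be the probability that Firm B plays Left. In a completely mixed equilibrium, Firm A must be indifferent between Up and Down.
Firm A's expected payoff from Up is −4c − 9(1−c); from Down it is −6c + 4(1−c).
Setting these equal: 5c − 9 = −10c + 4, so c = 13/15.
Therefore Firm B plays Right with probability 1 − 13/15 = 2/15.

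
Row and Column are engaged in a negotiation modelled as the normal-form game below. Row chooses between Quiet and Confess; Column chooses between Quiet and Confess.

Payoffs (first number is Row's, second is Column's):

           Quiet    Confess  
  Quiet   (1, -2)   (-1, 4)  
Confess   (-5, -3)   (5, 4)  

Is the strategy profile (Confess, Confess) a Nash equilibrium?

At (Confess, Confess), Row earns 5; switching to Quiet would give -1, so Row has no profitable deviation.
Column earns 4; switching to Quiet would give -3, so Column has no profitable deviation.
Neither player can gain by a unilateral deviation, so this profile is a Nash equilibrium.

Yes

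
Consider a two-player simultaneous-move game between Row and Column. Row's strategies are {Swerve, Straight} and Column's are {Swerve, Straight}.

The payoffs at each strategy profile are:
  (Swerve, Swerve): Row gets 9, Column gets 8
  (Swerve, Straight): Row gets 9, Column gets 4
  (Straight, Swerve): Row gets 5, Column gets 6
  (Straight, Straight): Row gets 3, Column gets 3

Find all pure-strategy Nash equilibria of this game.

(Swerve, Swerve)

(Swerve, Swerve): Row gets 9 ≥ 5 from Straight, and Column gets 8 ≥ 4 from Straight — Nash equilibrium.
(Swerve, Straight): Column prefers Swerve (8 > 4) — not an equilibrium.
(Straight, Swerve): Row prefers Swerve (9 > 5) — not an equilibrium.
(Straight, Straight): Row prefers Swerve (9 > 3); Column prefers Swerve (6 > 3) — not an equilibrium.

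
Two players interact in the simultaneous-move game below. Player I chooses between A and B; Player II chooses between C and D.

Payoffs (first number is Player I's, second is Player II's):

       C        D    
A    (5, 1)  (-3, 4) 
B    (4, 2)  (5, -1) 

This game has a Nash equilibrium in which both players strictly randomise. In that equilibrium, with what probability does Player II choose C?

8/9

Let y be the probability that Player II plays C. In a completely mixed equilibrium, Player I must be indifferent between A and B.
Player I's expected payoff from A is 5y − 3(1−y); from B it is 4y + 5(1−y).
Setting these equal: 8y − 3 = −y + 5, so y = 8/9.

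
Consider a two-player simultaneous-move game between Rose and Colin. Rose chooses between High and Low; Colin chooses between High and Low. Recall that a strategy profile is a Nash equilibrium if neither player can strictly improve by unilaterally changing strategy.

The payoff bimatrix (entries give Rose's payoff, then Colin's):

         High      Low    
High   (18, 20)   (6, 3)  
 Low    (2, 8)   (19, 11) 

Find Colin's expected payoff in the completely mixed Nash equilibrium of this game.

First find p, the probability Rose plays High, from Colin's indifference between High and Low: 20p + 8(1−p) = 3p + 11(1−p), giving p = 3/20.
Since Colin is indifferent in equilibrium, Colin's expected payoff equals the payoff from either column against (3/20, 17/20). Using High: 20(3/20) + 8(17/20) = 49/5.

49/5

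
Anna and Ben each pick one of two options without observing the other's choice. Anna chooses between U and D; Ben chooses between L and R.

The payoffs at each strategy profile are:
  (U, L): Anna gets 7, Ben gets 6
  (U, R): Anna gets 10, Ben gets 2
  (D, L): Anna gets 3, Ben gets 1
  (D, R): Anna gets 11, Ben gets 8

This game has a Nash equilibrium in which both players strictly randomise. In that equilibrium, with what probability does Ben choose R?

4/5

Let c be the probability that Ben plays L. In a completely mixed equilibrium, Anna must be indifferent between U and D.
Anna's expected payoff from U is 7c + 10(1−c); from D it is 3c + 11(1−c).
Setting these equal: −3c + 10 = −8c + 11, so c = 1/5.
Therefore Ben plays R with probability 1 − 1/5 = 4/5.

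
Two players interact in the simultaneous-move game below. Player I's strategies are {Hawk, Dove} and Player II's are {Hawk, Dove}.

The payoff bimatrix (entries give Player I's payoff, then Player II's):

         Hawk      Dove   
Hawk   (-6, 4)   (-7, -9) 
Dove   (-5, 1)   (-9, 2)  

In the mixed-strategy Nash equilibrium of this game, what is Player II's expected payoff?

First find p, the probability Player I plays Hawk, from Player II's indifference between Hawk and Dove: 4p + (1−p) = −9p + 2(1−p), giving p = 1/14.
Since Player II is indifferent in equilibrium, Player II's expected payoff equals the payoff from either column against (1/14, 13/14). Using Hawk: 4(1/14) + (13/14) = 17/14.

17/14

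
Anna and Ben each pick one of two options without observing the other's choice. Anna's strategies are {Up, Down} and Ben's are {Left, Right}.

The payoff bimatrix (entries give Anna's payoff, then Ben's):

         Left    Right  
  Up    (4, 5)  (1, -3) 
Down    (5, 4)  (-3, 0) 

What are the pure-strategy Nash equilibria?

(Up, Left): Anna prefers Down (5 > 4) — not an equilibrium.
(Up, Right): Ben prefers Left (5 > -3) — not an equilibrium.
(Down, Left): Anna gets 5 ≥ 4 from Up, and Ben gets 4 ≥ 0 from Right — Nash equilibrium.
(Down, Right): Anna prefers Up (1 > -3); Ben prefers Left (4 > 0) — not an equilibrium.

(Down, Left)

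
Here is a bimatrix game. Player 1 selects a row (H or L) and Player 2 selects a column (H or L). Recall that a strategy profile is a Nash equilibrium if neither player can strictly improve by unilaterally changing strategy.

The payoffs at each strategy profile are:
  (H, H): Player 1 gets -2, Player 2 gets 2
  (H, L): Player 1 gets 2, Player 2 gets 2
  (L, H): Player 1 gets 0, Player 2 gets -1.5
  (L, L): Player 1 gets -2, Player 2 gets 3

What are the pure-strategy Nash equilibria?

(H, L)

(H, H): Player 1 prefers L (0 > -2) — not an equilibrium.
(H, L): Player 1 gets 2 ≥ -2 from L, and Player 2 gets 2 ≥ 2 from H — Nash equilibrium.
(L, H): Player 2 prefers L (3 > -1.5) — not an equilibrium.
(L, L): Player 1 prefers H (2 > -2) — not an equilibrium.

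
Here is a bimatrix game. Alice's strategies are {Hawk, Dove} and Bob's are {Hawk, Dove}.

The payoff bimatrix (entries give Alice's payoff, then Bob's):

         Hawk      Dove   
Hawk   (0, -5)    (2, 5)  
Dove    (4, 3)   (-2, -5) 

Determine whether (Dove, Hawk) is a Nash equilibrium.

At (Dove, Hawk), Alice earns 4; switching to Hawk would give 0, so Alice has no profitable deviation.
Bob earns 3; switching to Dove would give -5, so Bob has no profitable deviation.
Neither player can gain by a unilateral deviation, so this profile is a Nash equilibrium.

Yes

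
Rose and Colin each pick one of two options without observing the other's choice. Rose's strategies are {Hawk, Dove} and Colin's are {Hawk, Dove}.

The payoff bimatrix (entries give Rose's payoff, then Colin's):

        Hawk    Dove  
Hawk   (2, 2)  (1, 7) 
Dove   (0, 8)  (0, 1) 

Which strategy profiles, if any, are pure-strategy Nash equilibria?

(Hawk, Hawk): Colin prefers Dove (7 > 2) — not an equilibrium.
(Hawk, Dove): Rose gets 1 ≥ 0 from Dove, and Colin gets 7 ≥ 2 from Hawk — Nash equilibrium.
(Dove, Hawk): Rose prefers Hawk (2 > 0) — not an equilibrium.
(Dove, Dove): Rose prefers Hawk (1 > 0); Colin prefers Hawk (8 > 1) — not an equilibrium.

(Hawk, Dove)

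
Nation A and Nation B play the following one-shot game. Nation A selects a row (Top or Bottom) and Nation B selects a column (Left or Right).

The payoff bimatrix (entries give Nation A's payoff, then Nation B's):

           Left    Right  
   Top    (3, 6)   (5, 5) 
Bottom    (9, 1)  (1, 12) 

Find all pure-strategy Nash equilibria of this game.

none

(Top, Left): Nation A prefers Bottom (9 > 3) — not an equilibrium.
(Top, Right): Nation B prefers Left (6 > 5) — not an equilibrium.
(Bottom, Left): Nation B prefers Right (12 > 1) — not an equilibrium.
(Bottom, Right): Nation A prefers Top (5 > 1) — not an equilibrium.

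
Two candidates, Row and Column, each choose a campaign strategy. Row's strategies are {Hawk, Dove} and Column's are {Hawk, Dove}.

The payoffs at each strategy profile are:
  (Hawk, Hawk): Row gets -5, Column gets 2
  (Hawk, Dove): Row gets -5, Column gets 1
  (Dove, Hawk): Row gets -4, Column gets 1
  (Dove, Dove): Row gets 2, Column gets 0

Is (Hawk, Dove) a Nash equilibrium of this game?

No

At (Hawk, Dove), Row earns -5; switching to Dove would give 2, so Row would deviate.
Column earns 1; switching to Hawk would give 2, so Column would deviate.
Since at least one player can profitably deviate, this is not a Nash equilibrium.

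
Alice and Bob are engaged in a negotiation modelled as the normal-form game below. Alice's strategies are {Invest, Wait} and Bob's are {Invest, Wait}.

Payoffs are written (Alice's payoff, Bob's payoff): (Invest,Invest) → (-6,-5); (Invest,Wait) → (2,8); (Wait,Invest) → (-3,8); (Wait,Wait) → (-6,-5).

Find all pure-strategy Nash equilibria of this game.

(Invest, Wait) and (Wait, Invest)

(Invest, Invest): Alice prefers Wait (-3 > -6); Bob prefers Wait (8 > -5) — not an equilibrium.
(Invest, Wait): Alice gets 2 ≥ -6 from Wait, and Bob gets 8 ≥ -5 from Invest — Nash equilibrium.
(Wait, Invest): Alice gets -3 ≥ -6 from Invest, and Bob gets 8 ≥ -5 from Wait — Nash equilibrium.
(Wait, Wait): Alice prefers Invest (2 > -6); Bob prefers Invest (8 > -5) — not an equilibrium.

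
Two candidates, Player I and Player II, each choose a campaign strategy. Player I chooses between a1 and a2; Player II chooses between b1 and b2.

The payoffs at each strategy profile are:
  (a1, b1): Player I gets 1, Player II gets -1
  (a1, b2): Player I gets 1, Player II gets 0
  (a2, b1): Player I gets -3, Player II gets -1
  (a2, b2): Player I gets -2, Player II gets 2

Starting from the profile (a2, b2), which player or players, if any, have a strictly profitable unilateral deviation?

Player I at (a2, b2) earns -2; deviating to a1 yields 1 — a strict improvement.
Player II earns 2; deviating to b1 yields -1 — not better.
Only Player I has a strictly profitable deviation.

Player I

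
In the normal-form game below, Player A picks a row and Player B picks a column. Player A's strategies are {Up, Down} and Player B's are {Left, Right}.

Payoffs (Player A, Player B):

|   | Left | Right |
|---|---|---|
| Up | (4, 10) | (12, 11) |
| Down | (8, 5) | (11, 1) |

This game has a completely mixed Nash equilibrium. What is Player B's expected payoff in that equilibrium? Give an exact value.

9

First find x, the probability Player A plays Up, from Player B's indifference between Left and Right: 10x + 5(1−x) = 11x + (1−x), giving x = 4/5.
Since Player B is indifferent in equilibrium, Player B's expected payoff equals the payoff from either column against (4/5, 1/5). Using Left: 10(4/5) + 5(1/5) = 9.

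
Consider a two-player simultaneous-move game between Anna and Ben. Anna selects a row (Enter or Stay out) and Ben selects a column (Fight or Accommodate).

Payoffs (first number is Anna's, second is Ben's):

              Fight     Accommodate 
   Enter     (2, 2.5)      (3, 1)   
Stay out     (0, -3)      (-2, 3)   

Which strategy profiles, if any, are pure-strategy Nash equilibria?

(Enter, Fight): Anna gets 2 ≥ 0 from Stay out, and Ben gets 2.5 ≥ 1 from Accommodate — Nash equilibrium.
(Enter, Accommodate): Ben prefers Fight (2.5 > 1) — not an equilibrium.
(Stay out, Fight): Anna prefers Enter (2 > 0); Ben prefers Accommodate (3 > -3) — not an equilibrium.
(Stay out, Accommodate): Anna prefers Enter (3 > -2) — not an equilibrium.

(Enter, Fight)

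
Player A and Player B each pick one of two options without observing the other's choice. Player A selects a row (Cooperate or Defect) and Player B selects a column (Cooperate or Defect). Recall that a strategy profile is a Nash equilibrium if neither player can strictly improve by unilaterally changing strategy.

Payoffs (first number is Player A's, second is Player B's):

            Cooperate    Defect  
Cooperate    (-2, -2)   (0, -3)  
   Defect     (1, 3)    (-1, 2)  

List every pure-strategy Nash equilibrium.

(Defect, Cooperate)

(Cooperate, Cooperate): Player A prefers Defect (1 > -2) — not an equilibrium.
(Cooperate, Defect): Player B prefers Cooperate (-2 > -3) — not an equilibrium.
(Defect, Cooperate): Player A gets 1 ≥ -2 from Cooperate, and Player B gets 3 ≥ 2 from Defect — Nash equilibrium.
(Defect, Defect): Player A prefers Cooperate (0 > -1); Player B prefers Cooperate (3 > 2) — not an equilibrium.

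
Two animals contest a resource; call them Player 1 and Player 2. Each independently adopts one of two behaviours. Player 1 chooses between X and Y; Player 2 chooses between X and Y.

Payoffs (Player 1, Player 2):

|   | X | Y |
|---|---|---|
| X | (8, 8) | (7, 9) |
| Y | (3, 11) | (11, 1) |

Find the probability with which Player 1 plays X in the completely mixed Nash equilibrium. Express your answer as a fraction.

Let x be the probability that Player 1 plays X. In a completely mixed equilibrium, Player 2 must be indifferent between X and Y.
Player 2's expected payoff from X is 8x + 11(1−x); from Y it is 9x + (1−x).
Setting these equal: −3x + 11 = 8x + 1, so x = 10/11.

10/11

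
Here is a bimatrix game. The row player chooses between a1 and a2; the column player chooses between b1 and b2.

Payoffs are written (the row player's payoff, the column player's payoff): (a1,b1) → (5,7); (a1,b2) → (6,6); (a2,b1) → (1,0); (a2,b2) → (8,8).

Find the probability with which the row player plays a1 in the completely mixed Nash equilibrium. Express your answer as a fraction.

Let x be the probability that the row player plays a1. In a completely mixed equilibrium, the column player must be indifferent between b1 and b2.
The column player's expected payoff from b1 is 7x; from b2 it is 6x + 8(1−x).
Setting these equal: 7x = −2x + 8, so x = 8/9.

8/9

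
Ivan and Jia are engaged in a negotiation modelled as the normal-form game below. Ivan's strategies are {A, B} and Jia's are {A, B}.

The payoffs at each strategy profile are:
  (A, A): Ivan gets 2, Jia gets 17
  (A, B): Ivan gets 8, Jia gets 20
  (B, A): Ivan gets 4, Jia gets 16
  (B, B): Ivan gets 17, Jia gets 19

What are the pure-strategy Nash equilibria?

(A, A): Ivan prefers B (4 > 2); Jia prefers B (20 > 17) — not an equilibrium.
(A, B): Ivan prefers B (17 > 8) — not an equilibrium.
(B, A): Jia prefers B (19 > 16) — not an equilibrium.
(B, B): Ivan gets 17 ≥ 8 from A, and Jia gets 19 ≥ 16 from A — Nash equilibrium.

(B, B)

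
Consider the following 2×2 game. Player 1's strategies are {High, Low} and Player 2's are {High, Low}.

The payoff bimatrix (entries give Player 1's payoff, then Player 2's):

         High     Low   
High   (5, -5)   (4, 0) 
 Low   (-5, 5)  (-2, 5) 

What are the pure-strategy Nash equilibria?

(High, High): Player 2 prefers Low (0 > -5) — not an equilibrium.
(High, Low): Player 1 gets 4 ≥ -2 from Low, and Player 2 gets 0 ≥ -5 from High — Nash equilibrium.
(Low, High): Player 1 prefers High (5 > -5) — not an equilibrium.
(Low, Low): Player 1 prefers High (4 > -2) — not an equilibrium.

(High, Low)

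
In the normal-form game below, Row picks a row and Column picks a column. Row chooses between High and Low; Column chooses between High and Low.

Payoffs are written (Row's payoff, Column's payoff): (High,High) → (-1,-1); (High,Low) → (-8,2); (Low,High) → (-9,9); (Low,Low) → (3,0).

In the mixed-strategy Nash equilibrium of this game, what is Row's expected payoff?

First find y, the probability Column plays High, from Row's indifference between High and Low: −y − 8(1−y) = −9y + 3(1−y), giving y = 11/19.
Since Row is indifferent in equilibrium, Row's expected payoff equals the payoff from either row against (11/19, 8/19). Using High: −(11/19) − 8(8/19) = -75/19.

-75/19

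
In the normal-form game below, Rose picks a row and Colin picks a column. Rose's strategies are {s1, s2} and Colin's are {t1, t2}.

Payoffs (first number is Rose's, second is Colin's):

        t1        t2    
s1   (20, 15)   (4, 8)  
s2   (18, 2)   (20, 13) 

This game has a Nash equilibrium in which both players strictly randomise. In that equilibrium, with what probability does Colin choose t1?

Let y be the probability that Colin plays t1. In a completely mixed equilibrium, Rose must be indifferent between s1 and s2.
Rose's expected payoff from s1 is 20y + 4(1−y); from s2 it is 18y + 20(1−y).
Setting these equal: 16y + 4 = −2y + 20, so y = 8/9.

8/9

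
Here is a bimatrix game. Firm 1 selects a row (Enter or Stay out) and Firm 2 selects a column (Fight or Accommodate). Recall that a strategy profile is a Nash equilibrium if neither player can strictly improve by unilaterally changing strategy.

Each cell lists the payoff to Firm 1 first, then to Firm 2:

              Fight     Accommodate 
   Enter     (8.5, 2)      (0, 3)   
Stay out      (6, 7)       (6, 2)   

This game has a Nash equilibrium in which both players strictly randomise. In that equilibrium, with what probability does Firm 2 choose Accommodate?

5/17

Let y be the probability that Firm 2 plays Fight. In a completely mixed equilibrium, Firm 1 must be indifferent between Enter and Stay out.
Firm 1's expected payoff from Enter is 8.5y; from Stay out it is 6y + 6(1−y).
Setting these equal: 8.5y = 6, so y = 12/17.
Therefore Firm 2 plays Accommodate with probability 1 − 12/17 = 5/17.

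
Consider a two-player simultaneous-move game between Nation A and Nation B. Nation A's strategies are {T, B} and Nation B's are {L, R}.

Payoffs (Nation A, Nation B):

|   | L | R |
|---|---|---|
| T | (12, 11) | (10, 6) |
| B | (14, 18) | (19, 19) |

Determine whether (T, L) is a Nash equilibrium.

No

At (T, L), Nation A earns 12; switching to B would give 14, so Nation A would deviate.
Nation B earns 11; switching to R would give 6, so Nation B has no profitable deviation.
Since at least one player can profitably deviate, this is not a Nash equilibrium.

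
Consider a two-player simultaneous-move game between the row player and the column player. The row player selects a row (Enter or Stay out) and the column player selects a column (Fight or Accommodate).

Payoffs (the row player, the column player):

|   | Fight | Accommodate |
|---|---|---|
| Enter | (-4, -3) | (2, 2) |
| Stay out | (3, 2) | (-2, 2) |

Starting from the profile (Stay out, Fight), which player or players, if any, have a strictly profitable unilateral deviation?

The row player at (Stay out, Fight) earns 3; deviating to Enter yields -4 — not better.
The column player earns 2; deviating to Accommodate yields 2 — not better.
Neither player can strictly improve; the profile is a Nash equilibrium.

Neither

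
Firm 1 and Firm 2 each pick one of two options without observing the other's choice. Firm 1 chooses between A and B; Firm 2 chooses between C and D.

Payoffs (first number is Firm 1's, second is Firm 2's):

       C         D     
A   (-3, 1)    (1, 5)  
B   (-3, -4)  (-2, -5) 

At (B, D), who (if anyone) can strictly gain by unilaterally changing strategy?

Both

Firm 1 at (B, D) earns -2; deviating to A yields 1 — a strict improvement.
Firm 2 earns -5; deviating to C yields -4 — a strict improvement.
Both Firm 1 and Firm 2 have strictly profitable deviations.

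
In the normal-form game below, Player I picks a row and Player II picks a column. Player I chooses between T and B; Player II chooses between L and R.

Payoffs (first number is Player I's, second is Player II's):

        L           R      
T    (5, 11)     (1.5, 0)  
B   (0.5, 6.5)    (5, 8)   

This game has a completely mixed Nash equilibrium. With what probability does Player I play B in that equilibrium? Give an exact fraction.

22/25

Let p be the probability that Player I plays T. In a completely mixed equilibrium, Player II must be indifferent between L and R.
Player II's expected payoff from L is 11p + 6.5(1−p); from R it is 8(1−p).
Setting these equal: 4.5p + 6.5 = −8p + 8, so p = 3/25.
Therefore Player I plays B with probability 1 − 3/25 = 22/25.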